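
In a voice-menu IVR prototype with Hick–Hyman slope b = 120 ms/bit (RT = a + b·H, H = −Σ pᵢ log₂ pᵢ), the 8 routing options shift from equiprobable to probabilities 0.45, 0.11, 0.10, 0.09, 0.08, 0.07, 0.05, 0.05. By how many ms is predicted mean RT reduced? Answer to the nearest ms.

Equiprobable entropy H₀ = log₂ 8 = 3.0000 bits.
Skewed entropy H = −Σ pᵢ log₂ pᵢ = 2.5058 bits.
ΔRT = b·(H₀ − H) = 120 × 0.4942 = 59.31 ms.

59 ms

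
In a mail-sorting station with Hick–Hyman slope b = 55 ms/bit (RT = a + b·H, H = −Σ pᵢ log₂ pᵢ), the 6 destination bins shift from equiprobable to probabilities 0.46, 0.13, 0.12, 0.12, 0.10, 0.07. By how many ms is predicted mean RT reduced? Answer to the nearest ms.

19 ms

The RT saving is b·ΔH. Equiprobable H₀ = log₂(6) = 2.5850 bits; with the given probabilities H = 2.2329 bits.
b·(H₀ − H) = 55 × (2.5850 − 2.2329) = 19.37 ms.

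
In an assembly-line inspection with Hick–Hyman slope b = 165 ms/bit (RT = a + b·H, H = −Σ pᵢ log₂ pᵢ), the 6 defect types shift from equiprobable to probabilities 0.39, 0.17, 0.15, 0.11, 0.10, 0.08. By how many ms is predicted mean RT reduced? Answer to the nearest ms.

39 ms

Equiprobable entropy H₀ = log₂ 6 = 2.5850 bits.
Skewed entropy H = −Σ pᵢ log₂ pᵢ = 2.3489 bits.
ΔRT = b·(H₀ − H) = 165 × 0.2360 = 38.95 ms.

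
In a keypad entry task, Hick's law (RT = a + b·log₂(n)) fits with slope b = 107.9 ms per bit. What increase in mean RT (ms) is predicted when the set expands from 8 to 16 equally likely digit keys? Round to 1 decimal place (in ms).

Only the slope matters, since a is common to both: ΔRT = b·log₂(n₂/n₁).
log₂(16) − log₂(8) = log₂(16/8) = log₂(2) = 1.
ΔRT = 107.9 × 1.0000 = 107.900 ms.

107.9 ms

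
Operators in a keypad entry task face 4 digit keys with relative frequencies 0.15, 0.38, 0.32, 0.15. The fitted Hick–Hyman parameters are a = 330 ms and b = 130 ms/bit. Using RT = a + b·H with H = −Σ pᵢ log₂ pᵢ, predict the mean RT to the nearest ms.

574 ms

Entropy contributions −pᵢ log₂ pᵢ: 0.4105, 0.5305, 0.5260, 0.4105; sum H = 1.8776 bits.
RT = a + bH = 330 + 130·1.8776 = 574.08 ms.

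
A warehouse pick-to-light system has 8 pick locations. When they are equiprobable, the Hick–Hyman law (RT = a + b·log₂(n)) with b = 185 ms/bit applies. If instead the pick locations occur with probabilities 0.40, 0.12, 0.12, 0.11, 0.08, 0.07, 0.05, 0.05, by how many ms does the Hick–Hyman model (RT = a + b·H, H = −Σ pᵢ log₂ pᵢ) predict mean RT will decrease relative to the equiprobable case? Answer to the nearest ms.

73 ms

Equiprobable entropy H₀ = log₂ 8 = 3.0000 bits.
Skewed entropy H = −Σ pᵢ log₂ pᵢ = 2.6054 bits.
ΔRT = b·(H₀ − H) = 185 × 0.3946 = 72.99 ms.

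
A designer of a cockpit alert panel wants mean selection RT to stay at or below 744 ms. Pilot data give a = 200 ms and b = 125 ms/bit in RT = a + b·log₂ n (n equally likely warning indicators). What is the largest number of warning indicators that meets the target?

20

Information budget: (744 − 200)/125 = 4.3520 bits, so n ≤ 2^4.3520 = 20.421 → at most 20.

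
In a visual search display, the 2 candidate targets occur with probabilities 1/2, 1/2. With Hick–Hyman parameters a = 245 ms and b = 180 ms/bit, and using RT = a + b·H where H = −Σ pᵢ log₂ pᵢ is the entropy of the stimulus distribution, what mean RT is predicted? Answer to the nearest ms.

425 ms

H = −Σ pᵢ log₂ pᵢ = 0.5·1 + 0.5·1 = 1.000 bits.
RT = 245 + 180 × 1.000 = 425.00 ms.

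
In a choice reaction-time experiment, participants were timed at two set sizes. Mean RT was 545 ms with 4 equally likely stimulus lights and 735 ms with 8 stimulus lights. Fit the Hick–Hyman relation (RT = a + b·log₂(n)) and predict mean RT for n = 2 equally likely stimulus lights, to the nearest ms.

Solve the two-equation system in a and b:
  b = (735 − 545) / (log₂ 8 − log₂ 4) = 190 / (3 − 2) = 190 ms/bit
  a = 545 − 190 × 2 = 165 ms
Then RT(2) = 165 + 190 × log₂ 2 = 165 + 190 × 1 ≈ 355.000 ms.

355 ms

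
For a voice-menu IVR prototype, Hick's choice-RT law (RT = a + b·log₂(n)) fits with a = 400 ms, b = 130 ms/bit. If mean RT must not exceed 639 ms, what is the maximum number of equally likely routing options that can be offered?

3

130·log₂ n ≤ 639 − 400 = 239, giving log₂ n ≤ 1.8385 and n ≤ 3.576. The largest whole number is 3.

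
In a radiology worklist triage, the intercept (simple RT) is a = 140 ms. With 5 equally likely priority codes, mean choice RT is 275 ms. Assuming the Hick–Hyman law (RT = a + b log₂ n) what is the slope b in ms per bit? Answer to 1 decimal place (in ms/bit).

58.1 ms/bit

b = (275 − 140) / log₂(5) = 135 / 2.3219 = 58.141 ms/bit.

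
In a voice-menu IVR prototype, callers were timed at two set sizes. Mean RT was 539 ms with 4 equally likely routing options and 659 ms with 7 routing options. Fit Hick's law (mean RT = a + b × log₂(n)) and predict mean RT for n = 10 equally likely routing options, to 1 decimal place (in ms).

With log₂ n on the abscissa the relation is linear; from the two conditions:
  b = (659 − 539) / (log₂ 7 − log₂ 4) = 120 / (2.8074 − 2) = 148.634 ms/bit
  a = 539 − 148.634 × 2 = 241.733 ms
Then RT(10) = 241.733 + 148.634 × log₂ 10 = 241.733 + 148.634 × 3.3219 ≈ 735.483 ms.

735.5 ms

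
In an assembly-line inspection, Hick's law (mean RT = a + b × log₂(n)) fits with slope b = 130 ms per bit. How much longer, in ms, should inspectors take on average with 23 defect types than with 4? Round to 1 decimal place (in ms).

The intercept a cancels: ΔRT = b·(log₂ n₂ − log₂ n₁) = b·log₂(n₂/n₁).
log₂(23) − log₂(4) = 4.5236 − 2 = 2.5236.
ΔRT = 130 × 2.5236 = 328.063 ms.

328.1 ms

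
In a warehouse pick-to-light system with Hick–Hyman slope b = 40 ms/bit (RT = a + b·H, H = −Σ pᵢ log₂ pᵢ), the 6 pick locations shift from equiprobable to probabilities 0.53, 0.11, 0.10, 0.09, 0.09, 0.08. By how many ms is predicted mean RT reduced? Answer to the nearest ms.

Equiprobable entropy H₀ = log₂ 6 = 2.5850 bits.
Skewed entropy H = −Σ pᵢ log₂ pᵢ = 2.0847 bits.
ΔRT = b·(H₀ − H) = 40 × 0.5002 = 20.01 ms.

20 ms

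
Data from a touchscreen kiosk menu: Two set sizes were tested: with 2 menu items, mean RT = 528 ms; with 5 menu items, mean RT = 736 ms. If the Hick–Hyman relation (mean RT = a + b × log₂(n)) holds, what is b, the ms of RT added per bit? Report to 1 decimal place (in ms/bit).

The slope on a log₂ axis is (736 − 528) / (2.3219 − 1) = 157.346 ms/bit.

157.3 ms/bit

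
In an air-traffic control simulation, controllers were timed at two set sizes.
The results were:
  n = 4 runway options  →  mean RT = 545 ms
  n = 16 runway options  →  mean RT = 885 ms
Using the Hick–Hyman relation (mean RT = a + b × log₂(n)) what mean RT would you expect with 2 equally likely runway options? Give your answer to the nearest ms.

Fit slope and intercept:
  b = (885 − 545) / (log₂ 16 − log₂ 4) = 340 / (4 − 2) = 170 ms/bit
  a = 545 − 170 × 2 = 205 ms
Then RT(2) = 205 + 170 × log₂ 2 = 205 + 170 × 1 ≈ 375.000 ms.

375 ms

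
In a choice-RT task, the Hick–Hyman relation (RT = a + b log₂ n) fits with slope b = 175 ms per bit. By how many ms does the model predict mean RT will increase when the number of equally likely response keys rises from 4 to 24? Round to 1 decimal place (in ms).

452.4 ms

The intercept a cancels: ΔRT = b·(log₂ n₂ − log₂ n₁) = b·log₂(n₂/n₁).
log₂(24) − log₂(4) = 4.5850 − 2 = 2.5850.
ΔRT = 175 × 2.5850 = 452.368 ms.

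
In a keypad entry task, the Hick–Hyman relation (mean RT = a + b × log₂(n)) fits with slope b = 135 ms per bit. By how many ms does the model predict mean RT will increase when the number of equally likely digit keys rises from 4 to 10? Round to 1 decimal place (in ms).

Only the slope matters, since a is common to both: ΔRT = b·log₂(n₂/n₁).
log₂(10) − log₂(4) = 3.3219 − 2 = 1.3219.
ΔRT = 135 × 1.3219 = 178.460 ms.

178.5 ms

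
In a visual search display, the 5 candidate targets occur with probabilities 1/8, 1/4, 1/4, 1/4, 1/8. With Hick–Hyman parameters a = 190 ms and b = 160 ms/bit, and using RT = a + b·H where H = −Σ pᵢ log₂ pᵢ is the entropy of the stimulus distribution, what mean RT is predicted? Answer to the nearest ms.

Each term −pᵢ log₂ pᵢ: 0.125·3 + 0.25·2 + 0.25·2 + 0.25·2 + 0.125·3; summed, H = 2.250 bits.
Mean RT = a + bH = 190 + 160·2.250 = 550.00 ms.

550 ms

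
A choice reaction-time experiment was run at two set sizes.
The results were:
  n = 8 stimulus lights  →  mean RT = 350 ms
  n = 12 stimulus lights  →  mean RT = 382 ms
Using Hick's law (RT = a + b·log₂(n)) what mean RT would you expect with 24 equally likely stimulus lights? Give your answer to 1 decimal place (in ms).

RT is linear in log₂ n, so two points fix the line:
  b = (382 − 350) / (log₂ 12 − log₂ 8) = 32 / (3.5850 − 3) = 54.704 ms/bit
  a = 350 − 54.704 × 3 = 185.887 ms
Then RT(24) = 185.887 + 54.704 × log₂ 24 = 185.887 + 54.704 × 4.5850 ≈ 436.704 ms.

436.7 ms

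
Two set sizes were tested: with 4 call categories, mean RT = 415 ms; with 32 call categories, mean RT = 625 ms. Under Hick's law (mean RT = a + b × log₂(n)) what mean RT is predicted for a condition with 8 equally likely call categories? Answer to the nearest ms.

RT is linear in log₂ n, so two points fix the line:
  b = (625 − 415) / (log₂ 32 − log₂ 4) = 210 / (5 − 2) = 70 ms/bit
  a = 415 − 70 × 2 = 275 ms
Then RT(8) = 275 + 70 × log₂ 8 = 275 + 70 × 3 ≈ 485.000 ms.

485 ms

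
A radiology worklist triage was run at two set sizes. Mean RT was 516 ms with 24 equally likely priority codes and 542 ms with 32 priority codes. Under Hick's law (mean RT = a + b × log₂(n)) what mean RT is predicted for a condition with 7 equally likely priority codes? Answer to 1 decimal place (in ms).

Solve the two-equation system in a and b:
  b = (542 − 516) / (log₂ 32 − log₂ 24) = 26 / (5 − 4.5850) = 62.645 ms/bit
  a = 516 − 62.645 × 4.5850 = 228.775 ms
Then RT(7) = 228.775 + 62.645 × log₂ 7 = 228.775 + 62.645 × 2.8074 ≈ 404.642 ms.

404.6 ms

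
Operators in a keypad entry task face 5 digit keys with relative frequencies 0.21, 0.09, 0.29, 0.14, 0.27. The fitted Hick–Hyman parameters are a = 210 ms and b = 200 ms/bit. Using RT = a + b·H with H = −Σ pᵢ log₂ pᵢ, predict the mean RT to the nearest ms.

652 ms

H = 0.21·log₂(1/0.21) + 0.09·log₂(1/0.09) + 0.29·log₂(1/0.29) + 0.14·log₂(1/0.14) + 0.27·log₂(1/0.27) = 2.2105 bits.
RT = 210 + 200 × 2.2105 = 652.10 ms.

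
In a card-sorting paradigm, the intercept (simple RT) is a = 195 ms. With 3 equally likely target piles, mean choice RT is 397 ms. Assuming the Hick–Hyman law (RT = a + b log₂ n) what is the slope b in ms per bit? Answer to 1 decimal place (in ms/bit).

log₂(3) = 1.5850 bits.
b = (RT − a)/log₂ n = (397 − 195) / 1.5850 = 127.448 ms/bit.

127.4 ms/bit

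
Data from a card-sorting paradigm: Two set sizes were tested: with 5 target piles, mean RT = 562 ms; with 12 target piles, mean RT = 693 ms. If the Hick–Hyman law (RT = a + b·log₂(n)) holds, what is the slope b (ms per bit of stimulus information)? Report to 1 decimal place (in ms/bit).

103.7 ms/bit

Slope: b = (693 − 562) / (log₂ 12 − log₂ 5) = 131/1.2630 = 103.718 ms/bit.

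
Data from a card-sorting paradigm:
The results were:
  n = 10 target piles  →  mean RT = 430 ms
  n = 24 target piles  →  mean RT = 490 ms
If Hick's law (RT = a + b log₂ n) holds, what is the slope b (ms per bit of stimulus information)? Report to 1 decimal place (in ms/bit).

Slope: b = (490 − 430) / (log₂ 24 − log₂ 10) = 60/1.2630 = 47.505 ms/bit.

47.5 ms/bit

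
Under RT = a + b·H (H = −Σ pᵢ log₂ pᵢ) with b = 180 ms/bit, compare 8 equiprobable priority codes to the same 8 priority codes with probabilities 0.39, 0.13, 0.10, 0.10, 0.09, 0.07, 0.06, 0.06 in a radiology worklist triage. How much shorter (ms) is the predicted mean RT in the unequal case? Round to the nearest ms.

64 ms

Equiprobable entropy H₀ = log₂ 8 = 3.0000 bits.
Skewed entropy H = −Σ pᵢ log₂ pᵢ = 2.6451 bits.
ΔRT = b·(H₀ − H) = 180 × 0.3549 = 63.88 ms.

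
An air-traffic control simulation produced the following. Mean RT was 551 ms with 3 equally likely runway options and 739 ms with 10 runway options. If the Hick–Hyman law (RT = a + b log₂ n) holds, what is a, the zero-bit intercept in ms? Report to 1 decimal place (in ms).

b = (RT₂ − RT₁)/(log₂ n₂ − log₂ n₁) = (739 − 551)/(3.3219 − 1.5850) = 108.235 ms/bit.
a = RT₁ − b·log₂ n₁ = 551 − 108.235 × 1.5850 = 379.452 ms.

379.5 ms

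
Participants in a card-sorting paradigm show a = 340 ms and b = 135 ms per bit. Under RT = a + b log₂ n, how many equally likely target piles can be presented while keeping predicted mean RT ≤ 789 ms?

135·log₂ n ≤ 789 − 340 = 449, giving log₂ n ≤ 3.3259 and n ≤ 10.028. The largest whole number is 10.

10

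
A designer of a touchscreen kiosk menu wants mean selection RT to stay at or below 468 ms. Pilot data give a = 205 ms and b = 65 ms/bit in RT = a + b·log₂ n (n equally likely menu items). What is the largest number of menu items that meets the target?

Set 205 + 65·log₂ n ≤ 468 → log₂ n ≤ (468 − 205)/65 = 4.0462.
So n ≤ 2^4.0462 = 16.520; the largest integer n is 16.

16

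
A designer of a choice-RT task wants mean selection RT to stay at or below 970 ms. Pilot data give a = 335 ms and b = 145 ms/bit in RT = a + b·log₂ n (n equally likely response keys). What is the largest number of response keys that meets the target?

20

145·log₂ n ≤ 970 − 335 = 635, giving log₂ n ≤ 4.3793 and n ≤ 20.812. The largest whole number is 20.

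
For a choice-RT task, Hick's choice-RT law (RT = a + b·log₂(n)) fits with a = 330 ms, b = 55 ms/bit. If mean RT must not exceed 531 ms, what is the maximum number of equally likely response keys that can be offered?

12

55·log₂ n ≤ 531 − 330 = 201, giving log₂ n ≤ 3.6545 and n ≤ 12.593. The largest whole number is 12.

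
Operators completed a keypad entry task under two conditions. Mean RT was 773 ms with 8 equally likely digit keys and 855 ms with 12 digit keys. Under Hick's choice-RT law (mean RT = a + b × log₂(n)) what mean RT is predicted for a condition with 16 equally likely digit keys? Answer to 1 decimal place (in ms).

RT is linear in log₂ n, so two points fix the line:
  b = (855 − 773) / (log₂ 12 − log₂ 8) = 82 / (3.5850 − 3) = 140.180 ms/bit
  a = 773 − 140.180 × 3 = 352.460 ms
Then RT(16) = 352.460 + 140.180 × log₂ 16 = 352.460 + 140.180 × 4 ≈ 913.180 ms.

913.2 ms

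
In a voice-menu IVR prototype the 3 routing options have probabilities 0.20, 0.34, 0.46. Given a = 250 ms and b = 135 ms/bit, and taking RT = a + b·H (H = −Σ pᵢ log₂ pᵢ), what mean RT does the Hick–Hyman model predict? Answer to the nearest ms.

454 ms

H = 0.20·log₂(1/0.20) + 0.34·log₂(1/0.34) + 0.46·log₂(1/0.46) = 1.5089 bits.
RT = 250 + 135 × 1.5089 = 453.70 ms.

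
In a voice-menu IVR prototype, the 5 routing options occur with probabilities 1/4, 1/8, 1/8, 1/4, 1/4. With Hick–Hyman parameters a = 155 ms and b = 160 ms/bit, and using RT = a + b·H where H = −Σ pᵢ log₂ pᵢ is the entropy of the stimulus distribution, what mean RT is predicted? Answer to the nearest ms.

515 ms

H = −Σ pᵢ log₂ pᵢ = 0.25·2 + 0.125·3 + 0.125·3 + 0.25·2 + 0.25·2 = 2.250 bits.
RT = 155 + 160 × 2.250 = 515.00 ms.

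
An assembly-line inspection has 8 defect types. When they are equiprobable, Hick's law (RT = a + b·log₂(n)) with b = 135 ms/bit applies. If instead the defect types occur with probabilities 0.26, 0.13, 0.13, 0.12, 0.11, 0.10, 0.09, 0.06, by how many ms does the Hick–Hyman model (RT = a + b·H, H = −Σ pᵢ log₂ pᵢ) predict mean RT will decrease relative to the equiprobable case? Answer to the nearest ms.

17 ms

Equiprobable entropy H₀ = log₂ 8 = 3.0000 bits.
Skewed entropy H = −Σ pᵢ log₂ pᵢ = 2.8763 bits.
ΔRT = b·(H₀ − H) = 135 × 0.1237 = 16.70 ms.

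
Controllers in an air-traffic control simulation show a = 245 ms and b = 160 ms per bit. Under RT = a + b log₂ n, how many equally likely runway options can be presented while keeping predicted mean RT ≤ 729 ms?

Set 245 + 160·log₂ n ≤ 729 → log₂ n ≤ (729 − 245)/160 = 3.0250.
So n ≤ 2^3.0250 = 8.140; the largest integer n is 8.

8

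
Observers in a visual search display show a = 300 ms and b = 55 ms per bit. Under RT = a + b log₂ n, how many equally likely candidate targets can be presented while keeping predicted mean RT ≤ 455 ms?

Information budget: (455 − 300)/55 = 2.8182 bits, so n ≤ 2^2.8182 = 7.053 → at most 7.

7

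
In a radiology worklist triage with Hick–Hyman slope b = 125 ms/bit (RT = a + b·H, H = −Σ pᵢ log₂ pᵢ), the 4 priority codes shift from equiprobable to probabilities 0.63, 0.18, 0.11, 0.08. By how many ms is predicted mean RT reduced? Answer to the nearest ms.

62 ms

Equiprobable entropy H₀ = log₂ 4 = 2.0000 bits.
Skewed entropy H = −Σ pᵢ log₂ pᵢ = 1.5070 bits.
ΔRT = b·(H₀ − H) = 125 × 0.4930 = 61.62 ms.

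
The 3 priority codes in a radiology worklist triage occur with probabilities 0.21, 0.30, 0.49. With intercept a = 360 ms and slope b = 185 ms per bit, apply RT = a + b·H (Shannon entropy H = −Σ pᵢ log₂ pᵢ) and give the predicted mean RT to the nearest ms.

637 ms

Entropy contributions −pᵢ log₂ pᵢ: 0.4728, 0.5211, 0.5043; sum H = 1.4982 bits.
RT = a + bH = 360 + 185·1.4982 = 637.17 ms.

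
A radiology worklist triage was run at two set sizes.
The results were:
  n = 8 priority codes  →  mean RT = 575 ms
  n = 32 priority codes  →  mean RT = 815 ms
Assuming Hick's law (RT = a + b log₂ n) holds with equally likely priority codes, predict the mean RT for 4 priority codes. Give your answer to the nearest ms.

455 ms

With log₂ n on the abscissa the relation is linear; from the two conditions:
  b = (815 − 575) / (log₂ 32 − log₂ 8) = 240 / (5 − 3) = 120 ms/bit
  a = 575 − 120 × 3 = 215 ms
Then RT(4) = 215 + 120 × log₂ 4 = 215 + 120 × 2 ≈ 455.000 ms.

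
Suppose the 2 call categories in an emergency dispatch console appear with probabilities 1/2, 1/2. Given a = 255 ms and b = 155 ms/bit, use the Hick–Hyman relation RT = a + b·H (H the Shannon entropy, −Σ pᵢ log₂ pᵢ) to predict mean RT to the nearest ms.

410 ms

Each term −pᵢ log₂ pᵢ: 0.5·1 + 0.5·1; summed, H = 1.000 bits.
Mean RT = a + bH = 255 + 155·1.000 = 410.00 ms.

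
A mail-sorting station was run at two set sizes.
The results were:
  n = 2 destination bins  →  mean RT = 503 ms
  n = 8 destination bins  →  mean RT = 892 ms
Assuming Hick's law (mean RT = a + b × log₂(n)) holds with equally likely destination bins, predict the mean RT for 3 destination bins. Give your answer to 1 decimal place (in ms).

616.8 ms

Fit slope and intercept:
  b = (892 − 503) / (log₂ 8 − log₂ 2) = 389 / (3 − 1) = 194.500 ms/bit
  a = 503 − 194.500 × 1 = 308.500 ms
Then RT(3) = 308.500 + 194.500 × log₂ 3 = 308.500 + 194.500 × 1.5850 ≈ 616.775 ms.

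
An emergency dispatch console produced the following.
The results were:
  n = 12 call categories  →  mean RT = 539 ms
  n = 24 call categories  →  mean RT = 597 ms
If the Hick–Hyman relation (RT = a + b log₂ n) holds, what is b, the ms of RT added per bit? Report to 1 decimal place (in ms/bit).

Slope: b = (597 − 539) / (log₂ 24 − log₂ 12) = 58/1.0000 = 58.000 ms/bit.

58.0 ms/bit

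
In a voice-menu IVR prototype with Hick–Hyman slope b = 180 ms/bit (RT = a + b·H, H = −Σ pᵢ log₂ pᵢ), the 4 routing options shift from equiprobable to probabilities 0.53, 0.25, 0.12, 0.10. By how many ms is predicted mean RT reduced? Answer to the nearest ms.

The RT saving is b·ΔH. Equiprobable H₀ = log₂(4) = 2.0000 bits; with the given probabilities H = 1.6847 bits.
b·(H₀ − H) = 180 × (2.0000 − 1.6847) = 56.75 ms.

57 ms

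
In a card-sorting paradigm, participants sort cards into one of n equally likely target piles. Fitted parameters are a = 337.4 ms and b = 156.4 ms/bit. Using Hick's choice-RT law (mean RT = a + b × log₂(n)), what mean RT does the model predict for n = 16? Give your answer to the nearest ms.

log₂(16) = 4 bits, so RT = 337.4 + 156.4 × 4 ≈ 963.000 ms.

963 ms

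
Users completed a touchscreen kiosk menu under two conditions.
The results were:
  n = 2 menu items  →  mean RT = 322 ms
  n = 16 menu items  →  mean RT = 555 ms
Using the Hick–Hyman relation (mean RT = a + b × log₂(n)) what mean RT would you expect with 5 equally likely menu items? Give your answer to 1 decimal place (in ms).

RT is linear in log₂ n, so two points fix the line:
  b = (555 − 322) / (log₂ 16 − log₂ 2) = 233 / (4 − 1) = 77.667 ms/bit
  a = 322 − 77.667 × 1 = 244.333 ms
Then RT(5) = 244.333 + 77.667 × log₂ 5 = 244.333 + 77.667 × 2.3219 ≈ 424.670 ms.

424.7 ms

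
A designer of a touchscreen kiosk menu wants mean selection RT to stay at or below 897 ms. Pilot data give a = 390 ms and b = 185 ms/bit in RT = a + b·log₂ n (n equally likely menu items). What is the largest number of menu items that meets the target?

6

Set 390 + 185·log₂ n ≤ 897 → log₂ n ≤ (897 − 390)/185 = 2.7405.
So n ≤ 2^2.7405 = 6.683; the largest integer n is 6.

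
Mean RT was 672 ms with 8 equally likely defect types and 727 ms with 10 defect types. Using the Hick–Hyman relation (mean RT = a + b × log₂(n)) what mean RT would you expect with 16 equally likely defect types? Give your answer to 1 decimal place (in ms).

RT is linear in log₂ n, so two points fix the line:
  b = (727 − 672) / (log₂ 10 − log₂ 8) = 55 / (3.3219 − 3) = 170.846 ms/bit
  a = 672 − 170.846 × 3 = 159.463 ms
Then RT(16) = 159.463 + 170.846 × log₂ 16 = 159.463 + 170.846 × 4 ≈ 842.846 ms.

842.8 ms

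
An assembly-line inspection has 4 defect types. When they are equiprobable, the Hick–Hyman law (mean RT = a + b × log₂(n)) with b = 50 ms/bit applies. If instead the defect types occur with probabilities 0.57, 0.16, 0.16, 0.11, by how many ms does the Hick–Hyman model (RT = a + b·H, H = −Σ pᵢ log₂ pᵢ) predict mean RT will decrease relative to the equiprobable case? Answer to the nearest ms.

17 ms

The RT saving is b·ΔH. Equiprobable H₀ = log₂(4) = 2.0000 bits; with the given probabilities H = 1.6586 bits.
b·(H₀ − H) = 50 × (2.0000 − 1.6586) = 17.07 ms.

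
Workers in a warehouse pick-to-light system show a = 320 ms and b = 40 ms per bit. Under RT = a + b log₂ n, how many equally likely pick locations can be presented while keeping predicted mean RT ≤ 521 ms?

Information budget: (521 − 320)/40 = 5.0250 bits, so n ≤ 2^5.0250 = 32.559 → at most 32.

32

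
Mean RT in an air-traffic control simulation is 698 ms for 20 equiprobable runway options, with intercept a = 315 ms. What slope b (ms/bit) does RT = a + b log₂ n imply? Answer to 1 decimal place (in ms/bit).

b = (698 − 315) / log₂(20) = 383 / 4.3219 = 88.618 ms/bit.

88.6 ms/bit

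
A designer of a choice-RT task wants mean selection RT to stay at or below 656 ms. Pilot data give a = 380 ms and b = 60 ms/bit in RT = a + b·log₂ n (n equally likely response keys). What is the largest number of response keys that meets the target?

Set 380 + 60·log₂ n ≤ 656 → log₂ n ≤ (656 − 380)/60 = 4.6000.
So n ≤ 2^4.6000 = 24.251; the largest integer n is 24.

24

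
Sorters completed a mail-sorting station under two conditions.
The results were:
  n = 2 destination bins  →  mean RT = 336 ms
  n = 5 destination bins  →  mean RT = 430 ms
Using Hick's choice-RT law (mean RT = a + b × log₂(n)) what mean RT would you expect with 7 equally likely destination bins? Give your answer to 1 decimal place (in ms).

464.5 ms

Fit slope and intercept:
  b = (430 − 336) / (log₂ 5 − log₂ 2) = 94 / (2.3219 − 1) = 71.108 ms/bit
  a = 336 − 71.108 × 1 = 264.892 ms
Then RT(7) = 264.892 + 71.108 × log₂ 7 = 264.892 + 71.108 × 2.8074 ≈ 464.518 ms.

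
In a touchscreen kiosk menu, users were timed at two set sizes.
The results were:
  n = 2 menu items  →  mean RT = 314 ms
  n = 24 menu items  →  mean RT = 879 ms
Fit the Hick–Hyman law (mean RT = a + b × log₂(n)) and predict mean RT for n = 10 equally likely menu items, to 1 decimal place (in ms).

679.9 ms

RT is linear in log₂ n, so two points fix the line:
  b = (879 − 314) / (log₂ 24 − log₂ 2) = 565 / (4.5850 − 1) = 157.603 ms/bit
  a = 314 − 157.603 × 1 = 156.397 ms
Then RT(10) = 156.397 + 157.603 × log₂ 10 = 156.397 + 157.603 × 3.3219 ≈ 679.942 ms.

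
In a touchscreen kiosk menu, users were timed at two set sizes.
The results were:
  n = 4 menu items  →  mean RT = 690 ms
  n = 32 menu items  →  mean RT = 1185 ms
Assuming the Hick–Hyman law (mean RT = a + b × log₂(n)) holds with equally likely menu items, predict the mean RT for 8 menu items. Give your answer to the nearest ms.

Fit slope and intercept:
  b = (1185 − 690) / (log₂ 32 − log₂ 4) = 495 / (5 − 2) = 165 ms/bit
  a = 690 − 165 × 2 = 360 ms
Then RT(8) = 360 + 165 × log₂ 8 = 360 + 165 × 3 ≈ 855.000 ms.

855 ms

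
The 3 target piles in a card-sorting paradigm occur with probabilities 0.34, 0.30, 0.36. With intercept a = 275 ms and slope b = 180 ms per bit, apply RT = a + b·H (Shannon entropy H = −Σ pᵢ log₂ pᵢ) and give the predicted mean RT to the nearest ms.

H = 0.34·log₂(1/0.34) + 0.30·log₂(1/0.30) + 0.36·log₂(1/0.36) = 1.5809 bits.
RT = 275 + 180 × 1.5809 = 559.56 ms.

560 ms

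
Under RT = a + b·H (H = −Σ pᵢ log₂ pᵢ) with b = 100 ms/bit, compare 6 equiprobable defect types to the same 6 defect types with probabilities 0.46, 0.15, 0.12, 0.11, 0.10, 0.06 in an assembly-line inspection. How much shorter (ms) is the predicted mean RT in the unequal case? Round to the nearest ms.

37 ms

Equiprobable entropy H₀ = log₂ 6 = 2.5850 bits.
Skewed entropy H = −Σ pᵢ log₂ pᵢ = 2.2190 bits.
ΔRT = b·(H₀ − H) = 100 × 0.3660 = 36.60 ms.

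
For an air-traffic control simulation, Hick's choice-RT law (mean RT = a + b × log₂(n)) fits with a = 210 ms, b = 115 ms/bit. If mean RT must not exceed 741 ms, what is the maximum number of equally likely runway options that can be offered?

Set 210 + 115·log₂ n ≤ 741 → log₂ n ≤ (741 − 210)/115 = 4.6174.
So n ≤ 2^4.6174 = 24.546; the largest integer n is 24.

24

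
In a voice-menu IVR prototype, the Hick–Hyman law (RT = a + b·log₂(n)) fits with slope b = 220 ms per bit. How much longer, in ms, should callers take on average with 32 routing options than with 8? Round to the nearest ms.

The intercept a cancels: ΔRT = b·(log₂ n₂ − log₂ n₁) = b·log₂(n₂/n₁).
log₂(32) − log₂(8) = log₂(32/8) = log₂(4) = 2.
ΔRT = 220 × 2.0000 = 440.000 ms.

440 ms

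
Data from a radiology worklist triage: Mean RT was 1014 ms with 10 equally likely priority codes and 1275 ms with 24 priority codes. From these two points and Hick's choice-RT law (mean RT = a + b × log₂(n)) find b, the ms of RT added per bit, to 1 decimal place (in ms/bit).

b = (RT₂ − RT₁)/(log₂ n₂ − log₂ n₁) = (1275 − 1014)/(4.5850 − 3.3219) = 206.645 ms/bit.

206.6 ms/bit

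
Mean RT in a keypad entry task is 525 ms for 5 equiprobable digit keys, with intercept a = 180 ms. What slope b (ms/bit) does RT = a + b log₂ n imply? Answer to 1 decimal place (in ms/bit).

log₂(5) = 2.3219 bits.
b = (RT − a)/log₂ n = (525 − 180) / 2.3219 = 148.583 ms/bit.

148.6 ms/bit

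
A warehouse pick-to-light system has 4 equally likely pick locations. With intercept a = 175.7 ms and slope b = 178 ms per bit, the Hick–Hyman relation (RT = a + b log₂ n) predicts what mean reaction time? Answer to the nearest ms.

532 ms

log₂(4) = 2 bits, so RT = 175.7 + 178 × 2 ≈ 531.700 ms.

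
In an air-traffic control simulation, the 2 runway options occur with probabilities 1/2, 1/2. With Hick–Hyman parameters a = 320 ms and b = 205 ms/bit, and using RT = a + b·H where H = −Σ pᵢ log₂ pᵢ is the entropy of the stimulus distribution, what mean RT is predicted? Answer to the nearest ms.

525 ms

H = −Σ pᵢ log₂ pᵢ = 0.5·1 + 0.5·1 = 1.000 bits.
RT = 320 + 205 × 1.000 = 525.00 ms.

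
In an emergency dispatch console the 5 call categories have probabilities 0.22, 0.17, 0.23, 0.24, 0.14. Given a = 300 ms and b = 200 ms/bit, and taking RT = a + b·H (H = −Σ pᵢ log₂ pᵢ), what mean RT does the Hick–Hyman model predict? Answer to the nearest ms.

Entropy contributions −pᵢ log₂ pᵢ: 0.4806, 0.4346, 0.4877, 0.4941, 0.3971; sum H = 2.2941 bits.
RT = a + bH = 300 + 200·2.2941 = 758.81 ms.

759 ms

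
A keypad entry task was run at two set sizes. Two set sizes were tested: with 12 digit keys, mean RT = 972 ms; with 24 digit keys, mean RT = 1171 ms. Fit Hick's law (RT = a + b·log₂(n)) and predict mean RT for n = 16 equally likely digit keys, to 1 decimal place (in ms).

Solve the two-equation system in a and b:
  b = (1171 − 972) / (log₂ 24 − log₂ 12) = 199 / (4.5850 − 3.5850) = 199.000 ms/bit
  a = 972 − 199.000 × 3.5850 = 258.592 ms
Then RT(16) = 258.592 + 199.000 × log₂ 16 = 258.592 + 199.000 × 4 ≈ 1054.592 ms.

1054.6 ms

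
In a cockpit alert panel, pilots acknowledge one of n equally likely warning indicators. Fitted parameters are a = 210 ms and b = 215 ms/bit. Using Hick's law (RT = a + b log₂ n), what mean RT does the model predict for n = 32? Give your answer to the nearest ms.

log₂(32) = 5 bits, so RT = 210 + 215 × 5 ≈ 1285.000 ms.

1285 ms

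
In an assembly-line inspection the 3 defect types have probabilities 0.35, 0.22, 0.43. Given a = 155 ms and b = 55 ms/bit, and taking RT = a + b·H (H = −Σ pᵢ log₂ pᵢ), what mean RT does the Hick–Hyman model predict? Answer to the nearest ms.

239 ms

H = 0.35·log₂(1/0.35) + 0.22·log₂(1/0.22) + 0.43·log₂(1/0.43) = 1.5342 bits.
RT = 155 + 55 × 1.5342 = 239.38 ms.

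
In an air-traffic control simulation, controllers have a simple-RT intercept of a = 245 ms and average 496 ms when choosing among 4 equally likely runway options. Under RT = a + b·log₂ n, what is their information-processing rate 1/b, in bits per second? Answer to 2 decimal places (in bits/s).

Choice component = 496 − 245 = 251 ms over log₂(4) = 2 bits.
b = 251 / 2 = 125.500 ms/bit, so 1/b = 7.968 bits/s.

7.97 bits/s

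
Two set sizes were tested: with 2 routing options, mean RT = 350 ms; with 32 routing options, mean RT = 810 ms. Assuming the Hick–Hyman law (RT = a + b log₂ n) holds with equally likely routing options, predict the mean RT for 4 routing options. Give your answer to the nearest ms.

465 ms

With log₂ n on the abscissa the relation is linear; from the two conditions:
  b = (810 − 350) / (log₂ 32 − log₂ 2) = 460 / (5 − 1) = 115 ms/bit
  a = 350 − 115 × 1 = 235 ms
Then RT(4) = 235 + 115 × log₂ 4 = 235 + 115 × 2 ≈ 465.000 ms.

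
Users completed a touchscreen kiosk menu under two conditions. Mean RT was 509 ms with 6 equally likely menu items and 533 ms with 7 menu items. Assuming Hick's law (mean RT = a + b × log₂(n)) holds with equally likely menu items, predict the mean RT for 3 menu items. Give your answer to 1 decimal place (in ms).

RT is linear in log₂ n, so two points fix the line:
  b = (533 − 509) / (log₂ 7 − log₂ 6) = 24 / (2.8074 − 2.5850) = 107.917 ms/bit
  a = 509 − 107.917 × 2.5850 = 230.038 ms
Then RT(3) = 230.038 + 107.917 × log₂ 3 = 230.038 + 107.917 × 1.5850 ≈ 401.083 ms.

401.1 ms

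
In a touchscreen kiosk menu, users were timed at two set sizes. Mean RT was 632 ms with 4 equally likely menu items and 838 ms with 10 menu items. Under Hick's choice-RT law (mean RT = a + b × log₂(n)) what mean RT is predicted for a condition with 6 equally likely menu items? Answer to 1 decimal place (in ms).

RT is linear in log₂ n, so two points fix the line:
  b = (838 − 632) / (log₂ 10 − log₂ 4) = 206 / (3.3219 − 2) = 155.833 ms/bit
  a = 632 − 155.833 × 2 = 320.334 ms
Then RT(6) = 320.334 + 155.833 × log₂ 6 = 320.334 + 155.833 × 2.5850 ≈ 723.156 ms.

723.2 ms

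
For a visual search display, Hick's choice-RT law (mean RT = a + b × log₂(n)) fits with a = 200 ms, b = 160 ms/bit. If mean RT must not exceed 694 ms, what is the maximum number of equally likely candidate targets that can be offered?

8

160·log₂ n ≤ 694 − 200 = 494, giving log₂ n ≤ 3.0875 and n ≤ 8.500. The largest whole number is 8.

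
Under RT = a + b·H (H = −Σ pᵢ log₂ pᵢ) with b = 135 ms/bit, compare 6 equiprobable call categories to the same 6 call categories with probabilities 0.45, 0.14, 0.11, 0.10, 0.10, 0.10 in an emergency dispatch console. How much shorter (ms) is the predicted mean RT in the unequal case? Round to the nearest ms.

44 ms

The RT saving is b·ΔH. Equiprobable H₀ = log₂(6) = 2.5850 bits; with the given probabilities H = 2.2624 bits.
b·(H₀ − H) = 135 × (2.5850 − 2.2624) = 43.55 ms.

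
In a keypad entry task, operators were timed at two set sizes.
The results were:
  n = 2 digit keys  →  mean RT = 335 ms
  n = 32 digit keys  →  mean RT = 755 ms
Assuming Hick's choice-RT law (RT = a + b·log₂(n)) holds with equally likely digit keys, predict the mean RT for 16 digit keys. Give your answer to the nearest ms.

With log₂ n on the abscissa the relation is linear; from the two conditions:
  b = (755 − 335) / (log₂ 32 − log₂ 2) = 420 / (5 − 1) = 105 ms/bit
  a = 335 − 105 × 1 = 230 ms
Then RT(16) = 230 + 105 × log₂ 16 = 230 + 105 × 4 ≈ 650.000 ms.

650 ms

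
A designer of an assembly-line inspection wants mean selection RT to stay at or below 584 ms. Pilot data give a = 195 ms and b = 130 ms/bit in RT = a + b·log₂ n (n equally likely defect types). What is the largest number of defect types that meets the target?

Set 195 + 130·log₂ n ≤ 584 → log₂ n ≤ (584 − 195)/130 = 2.9923.
So n ≤ 2^2.9923 = 7.957; the largest integer n is 7.

7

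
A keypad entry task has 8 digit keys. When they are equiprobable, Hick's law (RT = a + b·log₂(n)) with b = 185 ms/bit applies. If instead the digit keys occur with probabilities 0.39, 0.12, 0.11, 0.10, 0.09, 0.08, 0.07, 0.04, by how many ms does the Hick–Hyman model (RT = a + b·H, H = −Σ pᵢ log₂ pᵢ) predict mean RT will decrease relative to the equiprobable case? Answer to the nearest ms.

67 ms

The RT saving is b·ΔH. Equiprobable H₀ = log₂(8) = 3.0000 bits; with the given probabilities H = 2.6378 bits.
b·(H₀ − H) = 185 × (3.0000 − 2.6378) = 67.00 ms.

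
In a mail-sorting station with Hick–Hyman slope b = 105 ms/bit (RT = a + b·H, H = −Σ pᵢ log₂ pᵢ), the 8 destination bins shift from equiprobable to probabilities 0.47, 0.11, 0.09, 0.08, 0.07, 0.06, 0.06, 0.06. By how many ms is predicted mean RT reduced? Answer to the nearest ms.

56 ms

Equiprobable entropy H₀ = log₂ 8 = 3.0000 bits.
Skewed entropy H = −Σ pᵢ log₂ pᵢ = 2.4656 bits.
ΔRT = b·(H₀ − H) = 105 × 0.5344 = 56.12 ms.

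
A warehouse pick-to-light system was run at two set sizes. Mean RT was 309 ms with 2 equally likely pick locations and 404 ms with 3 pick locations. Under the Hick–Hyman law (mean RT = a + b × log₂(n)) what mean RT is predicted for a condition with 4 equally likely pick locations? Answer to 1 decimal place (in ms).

With log₂ n on the abscissa the relation is linear; from the two conditions:
  b = (404 − 309) / (log₂ 3 − log₂ 2) = 95 / (1.5850 − 1) = 162.404 ms/bit
  a = 309 − 162.404 × 1 = 146.596 ms
Then RT(4) = 146.596 + 162.404 × log₂ 4 = 146.596 + 162.404 × 2 ≈ 471.404 ms.

471.4 ms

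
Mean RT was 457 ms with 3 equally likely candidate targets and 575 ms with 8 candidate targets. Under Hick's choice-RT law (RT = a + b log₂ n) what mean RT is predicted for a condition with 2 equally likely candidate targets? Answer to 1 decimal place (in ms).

408.2 ms

RT is linear in log₂ n, so two points fix the line:
  b = (575 − 457) / (log₂ 8 − log₂ 3) = 118 / (3 − 1.5850) = 83.390 ms/bit
  a = 457 − 83.390 × 1.5850 = 324.830 ms
Then RT(2) = 324.830 + 83.390 × log₂ 2 = 324.830 + 83.390 × 1 ≈ 408.220 ms.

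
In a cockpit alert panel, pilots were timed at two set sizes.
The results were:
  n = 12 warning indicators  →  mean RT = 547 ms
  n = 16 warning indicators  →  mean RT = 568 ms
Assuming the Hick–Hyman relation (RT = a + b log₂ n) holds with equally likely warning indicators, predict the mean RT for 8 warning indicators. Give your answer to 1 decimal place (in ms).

517.4 ms

Fit slope and intercept:
  b = (568 − 547) / (log₂ 16 − log₂ 12) = 21 / (4 − 3.5850) = 50.598 ms/bit
  a = 547 − 50.598 × 3.5850 = 365.609 ms
Then RT(8) = 365.609 + 50.598 × log₂ 8 = 365.609 + 50.598 × 3 ≈ 517.402 ms.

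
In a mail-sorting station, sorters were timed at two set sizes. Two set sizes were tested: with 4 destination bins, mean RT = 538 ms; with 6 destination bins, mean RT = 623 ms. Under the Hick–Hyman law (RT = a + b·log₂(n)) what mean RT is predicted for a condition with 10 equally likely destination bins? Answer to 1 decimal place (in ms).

730.1 ms

With log₂ n on the abscissa the relation is linear; from the two conditions:
  b = (623 − 538) / (log₂ 6 − log₂ 4) = 85 / (2.5850 − 2) = 145.308 ms/bit
  a = 538 − 145.308 × 2 = 247.383 ms
Then RT(10) = 247.383 + 145.308 × log₂ 10 = 247.383 + 145.308 × 3.3219 ≈ 730.087 ms.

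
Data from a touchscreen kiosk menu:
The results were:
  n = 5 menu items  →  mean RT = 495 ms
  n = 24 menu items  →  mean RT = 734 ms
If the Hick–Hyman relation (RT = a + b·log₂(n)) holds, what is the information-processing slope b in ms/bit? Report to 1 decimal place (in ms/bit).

105.6 ms/bit

The slope on a log₂ axis is (734 − 495) / (4.5850 − 2.3219) = 105.610 ms/bit.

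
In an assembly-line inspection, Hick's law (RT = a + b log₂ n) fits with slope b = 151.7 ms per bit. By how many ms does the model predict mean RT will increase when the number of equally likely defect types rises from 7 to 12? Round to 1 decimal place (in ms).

118.0 ms

Only the slope matters, since a is common to both: ΔRT = b·log₂(n₂/n₁).
log₂(12) − log₂(7) = 3.5850 − 2.8074 = 0.7776.
ΔRT = 151.7 × 0.7776 = 117.963 ms.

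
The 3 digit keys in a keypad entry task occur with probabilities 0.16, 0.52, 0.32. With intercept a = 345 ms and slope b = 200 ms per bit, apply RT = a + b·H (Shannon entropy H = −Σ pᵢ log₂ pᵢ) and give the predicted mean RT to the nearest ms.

633 ms

H = 0.16·log₂(1/0.16) + 0.52·log₂(1/0.52) + 0.32·log₂(1/0.32) = 1.4396 bits.
RT = 345 + 200 × 1.4396 = 632.93 ms.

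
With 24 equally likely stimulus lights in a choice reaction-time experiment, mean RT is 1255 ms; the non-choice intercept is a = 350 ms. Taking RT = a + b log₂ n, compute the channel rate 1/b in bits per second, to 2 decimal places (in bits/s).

Choice component = 1255 − 350 = 905 ms over log₂(24) = 4.5850 bits.
b = 905 / 4.5850 = 197.384 ms/bit, so 1/b = 5.066 bits/s.

5.07 bits/s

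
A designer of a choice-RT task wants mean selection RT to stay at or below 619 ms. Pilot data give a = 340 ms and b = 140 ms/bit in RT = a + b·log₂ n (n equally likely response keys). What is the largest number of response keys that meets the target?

Information budget: (619 − 340)/140 = 1.9929 bits, so n ≤ 2^1.9929 = 3.980 → at most 3.

3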